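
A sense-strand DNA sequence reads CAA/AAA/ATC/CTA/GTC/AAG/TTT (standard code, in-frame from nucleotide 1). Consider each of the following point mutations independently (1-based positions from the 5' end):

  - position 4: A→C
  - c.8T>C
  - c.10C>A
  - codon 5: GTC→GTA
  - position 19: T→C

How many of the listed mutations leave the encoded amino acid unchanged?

Codon 2: AAA (Lys) → CAA (Gln) — missense.
Codon 3: ATC (Ile) → ACC (Thr) — missense.
Codon 4: CTA (Leu) → ATA (Ile) — missense.
Codon 5: GTC (Val) → GTA (Val) — synonymous.
Codon 7: TTT (Phe) → CTT (Leu) — missense.
Synonymous: 1 of 5.

1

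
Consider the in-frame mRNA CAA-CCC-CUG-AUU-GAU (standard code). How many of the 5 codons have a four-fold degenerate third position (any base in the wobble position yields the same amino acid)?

2

Codon 1 CAA (Gln): third position 2-fold.
Codon 2 CCC (Pro): third position 4-fold.
Codon 3 CUG (Leu): third position 4-fold.
Codon 4 AUU (Ile): third position 3-fold.
Codon 5 GAU (Asp): third position 2-fold.
Four-fold degenerate third positions: 2.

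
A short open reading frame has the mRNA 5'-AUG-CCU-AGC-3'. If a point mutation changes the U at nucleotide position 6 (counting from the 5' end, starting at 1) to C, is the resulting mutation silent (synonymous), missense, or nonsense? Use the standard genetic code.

Position 6 falls in codon 2: CCU → Pro.
After the substitution the codon is CCC → Pro.
Both encode Pro, so the change is synonymous.

silent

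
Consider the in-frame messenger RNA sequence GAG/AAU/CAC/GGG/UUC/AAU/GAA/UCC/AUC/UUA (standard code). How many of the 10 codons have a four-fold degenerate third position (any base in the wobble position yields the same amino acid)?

Codon 1 GAG (Glu): third position 2-fold.
Codon 2 AAU (Asn): third position 2-fold.
Codon 3 CAC (His): third position 2-fold.
Codon 4 GGG (Gly): third position 4-fold.
Codon 5 UUC (Phe): third position 2-fold.
Codon 6 AAU (Asn): third position 2-fold.
Codon 7 GAA (Glu): third position 2-fold.
Codon 8 UCC (Ser): third position 4-fold.
Codon 9 AUC (Ile): third position 3-fold.
Codon 10 UUA (Leu): third position 2-fold.
Four-fold degenerate third positions: 2.

2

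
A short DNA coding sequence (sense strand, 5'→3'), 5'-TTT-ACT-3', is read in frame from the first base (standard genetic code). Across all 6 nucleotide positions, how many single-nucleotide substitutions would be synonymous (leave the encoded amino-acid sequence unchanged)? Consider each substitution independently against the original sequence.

4

Codon 1 (TTT, Phe): 1 synonymous substitution.
Codon 2 (ACT, Thr): 3 synonymous substitutions.
Total: 1 + 3 = 4.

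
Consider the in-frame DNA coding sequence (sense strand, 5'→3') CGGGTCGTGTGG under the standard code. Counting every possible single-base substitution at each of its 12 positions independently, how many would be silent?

10

Codon 1 (CGG, Arg): 4 synonymous substitutions.
Codon 2 (GTC, Val): 3 synonymous substitutions.
Codon 3 (GTG, Val): 3 synonymous substitutions.
Codon 4 (TGG, Trp): 0 synonymous substitutions.
Total: 4 + 3 + 3 + 0 = 10.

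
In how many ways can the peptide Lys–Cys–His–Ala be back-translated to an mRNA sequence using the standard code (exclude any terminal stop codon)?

32

Lys: 2 codons.
Cys: 2 codons.
His: 2 codons.
Ala: 4 codons.
2 × 2 × 2 × 4 = 32.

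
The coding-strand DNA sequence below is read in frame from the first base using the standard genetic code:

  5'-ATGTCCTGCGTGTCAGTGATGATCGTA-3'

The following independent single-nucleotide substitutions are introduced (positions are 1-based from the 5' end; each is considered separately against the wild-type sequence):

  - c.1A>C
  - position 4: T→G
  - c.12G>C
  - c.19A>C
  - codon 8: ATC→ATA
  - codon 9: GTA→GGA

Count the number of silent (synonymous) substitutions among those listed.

2

Codon 1: ATG (Met) → CTG (Leu) — missense.
Codon 2: TCC (Ser) → GCC (Ala) — missense.
Codon 4: GTG (Val) → GTC (Val) — synonymous.
Codon 7: ATG (Met) → CTG (Leu) — missense.
Codon 8: ATC (Ile) → ATA (Ile) — synonymous.
Codon 9: GTA (Val) → GGA (Gly) — missense.
Synonymous: 2 of 6.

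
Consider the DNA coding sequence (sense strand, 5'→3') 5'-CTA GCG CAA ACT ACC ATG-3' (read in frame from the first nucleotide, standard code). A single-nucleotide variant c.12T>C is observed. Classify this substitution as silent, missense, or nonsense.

Position 12 falls in codon 4: ACT → Thr.
After the substitution the codon is ACC → Thr.
Both encode Thr, so the change is synonymous.

silent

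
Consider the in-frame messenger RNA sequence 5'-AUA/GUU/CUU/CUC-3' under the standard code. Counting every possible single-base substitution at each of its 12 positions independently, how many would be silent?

Codon 1 (AUA, Ile): 2 synonymous substitutions.
Codon 2 (GUU, Val): 3 synonymous substitutions.
Codon 3 (CUU, Leu): 3 synonymous substitutions.
Codon 4 (CUC, Leu): 3 synonymous substitutions.
Total: 2 + 3 + 3 + 3 = 11.

11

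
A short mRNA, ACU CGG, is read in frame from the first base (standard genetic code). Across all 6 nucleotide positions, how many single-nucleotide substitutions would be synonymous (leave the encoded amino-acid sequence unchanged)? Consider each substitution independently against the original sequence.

Codon 1 (ACU, Thr): 3 synonymous substitutions.
Codon 2 (CGG, Arg): 4 synonymous substitutions.
Total: 3 + 4 = 7.

7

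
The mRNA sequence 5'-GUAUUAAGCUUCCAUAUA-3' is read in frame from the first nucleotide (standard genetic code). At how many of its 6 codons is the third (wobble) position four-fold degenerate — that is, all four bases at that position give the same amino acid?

1

Codon 1 GUA (Val): third position 4-fold.
Codon 2 UUA (Leu): third position 2-fold.
Codon 3 AGC (Ser): third position 2-fold.
Codon 4 UUC (Phe): third position 2-fold.
Codon 5 CAU (His): third position 2-fold.
Codon 6 AUA (Ile): third position 3-fold.
Four-fold degenerate third positions: 1.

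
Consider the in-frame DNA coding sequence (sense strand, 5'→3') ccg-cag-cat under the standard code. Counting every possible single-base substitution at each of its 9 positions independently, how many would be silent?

Codon 1 (CCG, Pro): 3 synonymous substitutions.
Codon 2 (CAG, Gln): 1 synonymous substitution.
Codon 3 (CAT, His): 1 synonymous substitution.
Total: 3 + 1 + 1 = 5.

5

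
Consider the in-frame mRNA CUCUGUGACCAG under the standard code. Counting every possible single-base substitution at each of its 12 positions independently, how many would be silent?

6

Codon 1 (CUC, Leu): 3 synonymous substitutions.
Codon 2 (UGU, Cys): 1 synonymous substitution.
Codon 3 (GAC, Asp): 1 synonymous substitution.
Codon 4 (CAG, Gln): 1 synonymous substitution.
Total: 3 + 1 + 1 + 1 = 6.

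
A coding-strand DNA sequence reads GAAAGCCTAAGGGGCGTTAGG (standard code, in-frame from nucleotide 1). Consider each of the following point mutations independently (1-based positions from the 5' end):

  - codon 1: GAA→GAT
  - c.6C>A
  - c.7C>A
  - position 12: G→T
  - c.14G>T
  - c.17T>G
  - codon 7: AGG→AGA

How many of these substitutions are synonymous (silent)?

Codon 1: GAA (Glu) → GAT (Asp) — missense.
Codon 2: AGC (Ser) → AGA (Arg) — missense.
Codon 3: CTA (Leu) → ATA (Ile) — missense.
Codon 4: AGG (Arg) → AGT (Ser) — missense.
Codon 5: GGC (Gly) → GTC (Val) — missense.
Codon 6: GTT (Val) → GGT (Gly) — missense.
Codon 7: AGG (Arg) → AGA (Arg) — synonymous.
Synonymous: 1 of 7.

1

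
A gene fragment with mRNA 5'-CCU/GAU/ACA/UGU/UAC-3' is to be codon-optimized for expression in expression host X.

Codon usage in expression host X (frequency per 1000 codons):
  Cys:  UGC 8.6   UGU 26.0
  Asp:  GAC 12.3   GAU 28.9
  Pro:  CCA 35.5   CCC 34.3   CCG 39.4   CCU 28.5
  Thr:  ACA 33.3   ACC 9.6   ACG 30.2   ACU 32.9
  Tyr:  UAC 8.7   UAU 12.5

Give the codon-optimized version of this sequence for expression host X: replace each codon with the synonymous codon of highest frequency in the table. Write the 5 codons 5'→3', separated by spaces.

Codon 1 (Pro): best is CCG at 39.4.
Codon 2 (Asp): best is GAU at 28.9.
Codon 3 (Thr): best is ACA at 33.3.
Codon 4 (Cys): best is UGU at 26.0.
Codon 5 (Tyr): best is UAU at 12.5.

CCG GAU ACA UGU UAU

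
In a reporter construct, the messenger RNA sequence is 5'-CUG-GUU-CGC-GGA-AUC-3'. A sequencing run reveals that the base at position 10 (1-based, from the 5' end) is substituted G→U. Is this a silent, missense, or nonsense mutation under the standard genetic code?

nonsense

Position 10 falls in codon 4: GGA → Gly.
After the substitution the codon is UGA → Stop.
The new codon is a stop codon, so this is a nonsense mutation.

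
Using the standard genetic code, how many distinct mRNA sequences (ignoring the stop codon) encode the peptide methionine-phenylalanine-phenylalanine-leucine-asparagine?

48

Met: 1 codon.
Phe: 2 codons.
Phe: 2 codons.
Leu: 6 codons.
Asn: 2 codons.
1 × 2 × 2 × 6 × 2 = 48.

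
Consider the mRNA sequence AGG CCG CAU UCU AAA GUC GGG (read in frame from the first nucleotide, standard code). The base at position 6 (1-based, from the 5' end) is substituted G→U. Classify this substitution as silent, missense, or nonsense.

silent

Position 6 falls in codon 2: CCG → Pro.
After the substitution the codon is CCU → Pro.
Both encode Pro, so the change is synonymous.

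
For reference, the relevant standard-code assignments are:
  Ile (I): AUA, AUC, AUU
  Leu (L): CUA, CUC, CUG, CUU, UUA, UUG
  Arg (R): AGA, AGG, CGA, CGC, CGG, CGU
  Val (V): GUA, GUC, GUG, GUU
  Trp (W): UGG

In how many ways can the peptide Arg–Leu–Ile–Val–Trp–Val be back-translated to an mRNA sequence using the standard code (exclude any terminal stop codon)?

1728

Arg: 6 codons.
Leu: 6 codons.
Ile: 3 codons.
Val: 4 codons.
Trp: 1 codon.
Val: 4 codons.
6 × 6 × 3 × 4 × 1 × 4 = 1728.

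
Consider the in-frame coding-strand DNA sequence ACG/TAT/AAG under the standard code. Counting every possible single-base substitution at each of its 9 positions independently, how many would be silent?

Codon 1 (ACG, Thr): 3 synonymous substitutions.
Codon 2 (TAT, Tyr): 1 synonymous substitution.
Codon 3 (AAG, Lys): 1 synonymous substitution.
Total: 3 + 1 + 1 = 5.

5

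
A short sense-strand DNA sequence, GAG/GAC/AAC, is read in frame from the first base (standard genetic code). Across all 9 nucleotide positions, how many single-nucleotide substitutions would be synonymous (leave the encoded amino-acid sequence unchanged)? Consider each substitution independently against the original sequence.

Codon 1 (GAG, Glu): 1 synonymous substitution.
Codon 2 (GAC, Asp): 1 synonymous substitution.
Codon 3 (AAC, Asn): 1 synonymous substitution.
Total: 1 + 1 + 1 = 3.

3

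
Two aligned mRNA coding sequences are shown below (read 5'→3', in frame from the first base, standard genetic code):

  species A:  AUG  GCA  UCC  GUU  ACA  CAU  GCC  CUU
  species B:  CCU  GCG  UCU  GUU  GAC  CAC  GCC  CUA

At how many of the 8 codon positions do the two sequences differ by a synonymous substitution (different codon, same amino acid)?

4

Codon 1: AUG Met / CCU Pro — nonsynonymous.
Codon 2: GCA Ala / GCG Ala — synonymous.
Codon 3: UCC Ser / UCU Ser — synonymous.
Codon 4: GUU Val / GUU Val — identical.
Codon 5: ACA Thr / GAC Asp — nonsynonymous.
Codon 6: CAU His / CAC His — synonymous.
Codon 7: GCC Ala / GCC Ala — identical.
Codon 8: CUU Leu / CUA Leu — synonymous.
Synonymous differences: 4.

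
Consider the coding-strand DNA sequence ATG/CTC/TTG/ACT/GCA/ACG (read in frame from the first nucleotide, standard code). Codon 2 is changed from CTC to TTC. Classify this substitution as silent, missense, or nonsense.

Position 4 falls in codon 2: CTC → Leu.
After the substitution the codon is TTC → Phe.
Leu ≠ Phe, so this is a missense mutation.

missense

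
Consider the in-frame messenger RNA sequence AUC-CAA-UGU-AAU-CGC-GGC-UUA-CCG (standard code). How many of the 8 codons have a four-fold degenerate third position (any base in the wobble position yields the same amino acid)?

Codon 1 AUC (Ile): third position 3-fold.
Codon 2 CAA (Gln): third position 2-fold.
Codon 3 UGU (Cys): third position 2-fold.
Codon 4 AAU (Asn): third position 2-fold.
Codon 5 CGC (Arg): third position 4-fold.
Codon 6 GGC (Gly): third position 4-fold.
Codon 7 UUA (Leu): third position 2-fold.
Codon 8 CCG (Pro): third position 4-fold.
Four-fold degenerate third positions: 3.

3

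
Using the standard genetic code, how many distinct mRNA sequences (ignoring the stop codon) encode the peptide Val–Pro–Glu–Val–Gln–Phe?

512

Val: 4 codons.
Pro: 4 codons.
Glu: 2 codons.
Val: 4 codons.
Gln: 2 codons.
Phe: 2 codons.
4 × 4 × 2 × 4 × 2 × 2 = 512.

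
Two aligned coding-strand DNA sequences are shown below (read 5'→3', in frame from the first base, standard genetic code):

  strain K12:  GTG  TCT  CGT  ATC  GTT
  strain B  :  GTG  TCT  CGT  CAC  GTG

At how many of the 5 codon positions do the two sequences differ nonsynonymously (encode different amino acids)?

1

Codon 1: GTG Val / GTG Val — identical.
Codon 2: TCT Ser / TCT Ser — identical.
Codon 3: CGT Arg / CGT Arg — identical.
Codon 4: ATC Ile / CAC His — nonsynonymous.
Codon 5: GTT Val / GTG Val — synonymous.
Nonsynonymous differences: 1.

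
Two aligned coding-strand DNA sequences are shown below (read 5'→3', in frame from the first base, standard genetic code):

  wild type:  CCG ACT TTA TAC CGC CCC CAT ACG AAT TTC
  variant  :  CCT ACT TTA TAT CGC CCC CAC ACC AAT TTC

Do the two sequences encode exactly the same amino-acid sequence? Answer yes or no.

yes

Codon 1: CCG Pro / CCT Pro — synonymous.
Codon 2: ACT Thr / ACT Thr — identical.
Codon 3: TTA Leu / TTA Leu — identical.
Codon 4: TAC Tyr / TAT Tyr — synonymous.
Codon 5: CGC Arg / CGC Arg — identical.
Codon 6: CCC Pro / CCC Pro — identical.
Codon 7: CAT His / CAC His — synonymous.
Codon 8: ACG Thr / ACC Thr — synonymous.
Codon 9: AAT Asn / AAT Asn — identical.
Codon 10: TTC Phe / TTC Phe — identical.
Nonsynonymous differences: 0 → same protein.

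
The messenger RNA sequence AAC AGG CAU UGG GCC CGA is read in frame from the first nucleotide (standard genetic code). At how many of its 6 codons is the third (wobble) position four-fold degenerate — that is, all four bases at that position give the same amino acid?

Codon 1 AAC (Asn): third position 2-fold.
Codon 2 AGG (Arg): third position 2-fold.
Codon 3 CAU (His): third position 2-fold.
Codon 4 UGG (Trp): third position 1-fold.
Codon 5 GCC (Ala): third position 4-fold.
Codon 6 CGA (Arg): third position 4-fold.
Four-fold degenerate third positions: 2.

2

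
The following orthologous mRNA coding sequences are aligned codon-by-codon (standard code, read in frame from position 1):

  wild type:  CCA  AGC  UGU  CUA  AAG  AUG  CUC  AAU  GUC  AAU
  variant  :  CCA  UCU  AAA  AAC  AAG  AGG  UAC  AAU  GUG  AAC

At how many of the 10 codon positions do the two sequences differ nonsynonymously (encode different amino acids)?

Codon 1: CCA Pro / CCA Pro — identical.
Codon 2: AGC Ser / UCU Ser — synonymous.
Codon 3: UGU Cys / AAA Lys — nonsynonymous.
Codon 4: CUA Leu / AAC Asn — nonsynonymous.
Codon 5: AAG Lys / AAG Lys — identical.
Codon 6: AUG Met / AGG Arg — nonsynonymous.
Codon 7: CUC Leu / UAC Tyr — nonsynonymous.
Codon 8: AAU Asn / AAU Asn — identical.
Codon 9: GUC Val / GUG Val — synonymous.
Codon 10: AAU Asn / AAC Asn — synonymous.
Nonsynonymous differences: 4.

4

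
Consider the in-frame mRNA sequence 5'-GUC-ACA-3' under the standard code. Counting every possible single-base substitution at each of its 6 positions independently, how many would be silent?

Codon 1 (GUC, Val): 3 synonymous substitutions.
Codon 2 (ACA, Thr): 3 synonymous substitutions.
Total: 3 + 3 = 6.

6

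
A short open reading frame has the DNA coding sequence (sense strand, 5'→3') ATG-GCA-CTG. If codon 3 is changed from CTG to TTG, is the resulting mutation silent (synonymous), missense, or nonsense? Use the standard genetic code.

silent

Position 7 falls in codon 3: CTG → Leu.
After the substitution the codon is TTG → Leu.
Both encode Leu, so the change is synonymous.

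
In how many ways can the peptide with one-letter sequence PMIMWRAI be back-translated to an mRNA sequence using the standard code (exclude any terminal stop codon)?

864

Pro: 4 codons.
Met: 1 codon.
Ile: 3 codons.
Met: 1 codon.
Trp: 1 codon.
Arg: 6 codons.
Ala: 4 codons.
Ile: 3 codons.
4 × 1 × 3 × 1 × 1 × 6 × 4 × 3 = 864.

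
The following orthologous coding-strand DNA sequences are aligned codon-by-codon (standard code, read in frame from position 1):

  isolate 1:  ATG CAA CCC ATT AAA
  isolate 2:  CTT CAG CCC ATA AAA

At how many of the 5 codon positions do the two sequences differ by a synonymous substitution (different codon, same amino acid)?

Codon 1: ATG Met / CTT Leu — nonsynonymous.
Codon 2: CAA Gln / CAG Gln — synonymous.
Codon 3: CCC Pro / CCC Pro — identical.
Codon 4: ATT Ile / ATA Ile — synonymous.
Codon 5: AAA Lys / AAA Lys — identical.
Synonymous differences: 2.

2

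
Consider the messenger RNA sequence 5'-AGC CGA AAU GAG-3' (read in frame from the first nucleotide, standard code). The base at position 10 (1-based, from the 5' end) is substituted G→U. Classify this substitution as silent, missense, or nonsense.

Position 10 falls in codon 4: GAG → Glu.
After the substitution the codon is UAG → Stop.
The new codon is a stop codon, so this is a nonsense mutation.

nonsense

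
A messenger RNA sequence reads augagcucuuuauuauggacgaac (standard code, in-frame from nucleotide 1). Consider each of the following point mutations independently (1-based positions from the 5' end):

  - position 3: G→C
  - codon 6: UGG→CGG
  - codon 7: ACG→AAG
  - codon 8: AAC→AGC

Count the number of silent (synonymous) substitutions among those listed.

0

Codon 1: AUG (Met) → AUC (Ile) — missense.
Codon 6: UGG (Trp) → CGG (Arg) — missense.
Codon 7: ACG (Thr) → AAG (Lys) — missense.
Codon 8: AAC (Asn) → AGC (Ser) — missense.
Synonymous: 0 of 4.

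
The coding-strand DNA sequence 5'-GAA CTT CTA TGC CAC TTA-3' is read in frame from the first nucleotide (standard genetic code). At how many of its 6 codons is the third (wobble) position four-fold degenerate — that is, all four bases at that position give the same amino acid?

Codon 1 GAA (Glu): third position 2-fold.
Codon 2 CTT (Leu): third position 4-fold.
Codon 3 CTA (Leu): third position 4-fold.
Codon 4 TGC (Cys): third position 2-fold.
Codon 5 CAC (His): third position 2-fold.
Codon 6 TTA (Leu): third position 2-fold.
Four-fold degenerate third positions: 2.

2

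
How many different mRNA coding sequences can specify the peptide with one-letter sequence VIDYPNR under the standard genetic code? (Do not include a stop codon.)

Val: 4 codons.
Ile: 3 codons.
Asp: 2 codons.
Tyr: 2 codons.
Pro: 4 codons.
Asn: 2 codons.
Arg: 6 codons.
4 × 3 × 2 × 2 × 4 × 2 × 6 = 2304.

2304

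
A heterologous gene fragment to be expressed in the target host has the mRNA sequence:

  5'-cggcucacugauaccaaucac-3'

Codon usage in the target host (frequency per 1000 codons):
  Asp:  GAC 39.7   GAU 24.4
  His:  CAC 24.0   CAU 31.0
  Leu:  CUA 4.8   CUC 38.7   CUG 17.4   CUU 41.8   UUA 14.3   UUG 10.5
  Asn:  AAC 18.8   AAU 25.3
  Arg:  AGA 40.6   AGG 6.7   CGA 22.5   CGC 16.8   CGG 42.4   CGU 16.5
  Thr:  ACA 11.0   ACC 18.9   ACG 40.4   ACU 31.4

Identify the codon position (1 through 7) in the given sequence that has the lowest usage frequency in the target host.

5

Codon 1 CGG (Arg): 42.4 per 1000.
Codon 2 CUC (Leu): 38.7 per 1000.
Codon 3 ACU (Thr): 31.4 per 1000.
Codon 4 GAU (Asp): 24.4 per 1000.
Codon 5 ACC (Thr): 18.9 per 1000.
Codon 6 AAU (Asn): 25.3 per 1000.
Codon 7 CAC (His): 24.0 per 1000.
Lowest frequency is 18.9 at codon 5.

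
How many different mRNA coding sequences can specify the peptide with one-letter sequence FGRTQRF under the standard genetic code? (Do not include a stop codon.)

4608

Phe: 2 codons.
Gly: 4 codons.
Arg: 6 codons.
Thr: 4 codons.
Gln: 2 codons.
Arg: 6 codons.
Phe: 2 codons.
2 × 4 × 6 × 4 × 2 × 6 × 2 = 4608.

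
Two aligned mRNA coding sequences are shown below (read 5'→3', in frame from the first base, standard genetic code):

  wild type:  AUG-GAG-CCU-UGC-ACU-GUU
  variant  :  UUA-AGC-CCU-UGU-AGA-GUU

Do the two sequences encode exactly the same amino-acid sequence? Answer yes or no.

no

Codon 1: AUG Met / UUA Leu — nonsynonymous.
Codon 2: GAG Glu / AGC Ser — nonsynonymous.
Codon 3: CCU Pro / CCU Pro — identical.
Codon 4: UGC Cys / UGU Cys — synonymous.
Codon 5: ACU Thr / AGA Arg — nonsynonymous.
Codon 6: GUU Val / GUU Val — identical.
Nonsynonymous differences: 3 → different protein.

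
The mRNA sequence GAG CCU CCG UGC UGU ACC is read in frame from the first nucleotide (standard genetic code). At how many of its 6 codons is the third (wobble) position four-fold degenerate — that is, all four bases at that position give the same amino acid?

Codon 1 GAG (Glu): third position 2-fold.
Codon 2 CCU (Pro): third position 4-fold.
Codon 3 CCG (Pro): third position 4-fold.
Codon 4 UGC (Cys): third position 2-fold.
Codon 5 UGU (Cys): third position 2-fold.
Codon 6 ACC (Thr): third position 4-fold.
Four-fold degenerate third positions: 3.

3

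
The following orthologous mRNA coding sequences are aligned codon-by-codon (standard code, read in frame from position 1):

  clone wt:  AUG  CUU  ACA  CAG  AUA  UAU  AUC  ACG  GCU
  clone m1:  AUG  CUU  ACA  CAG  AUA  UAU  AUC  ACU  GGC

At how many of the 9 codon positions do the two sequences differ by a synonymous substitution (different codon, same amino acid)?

Codon 1: AUG Met / AUG Met — identical.
Codon 2: CUU Leu / CUU Leu — identical.
Codon 3: ACA Thr / ACA Thr — identical.
Codon 4: CAG Gln / CAG Gln — identical.
Codon 5: AUA Ile / AUA Ile — identical.
Codon 6: UAU Tyr / UAU Tyr — identical.
Codon 7: AUC Ile / AUC Ile — identical.
Codon 8: ACG Thr / ACU Thr — synonymous.
Codon 9: GCU Ala / GGC Gly — nonsynonymous.
Synonymous differences: 1.

1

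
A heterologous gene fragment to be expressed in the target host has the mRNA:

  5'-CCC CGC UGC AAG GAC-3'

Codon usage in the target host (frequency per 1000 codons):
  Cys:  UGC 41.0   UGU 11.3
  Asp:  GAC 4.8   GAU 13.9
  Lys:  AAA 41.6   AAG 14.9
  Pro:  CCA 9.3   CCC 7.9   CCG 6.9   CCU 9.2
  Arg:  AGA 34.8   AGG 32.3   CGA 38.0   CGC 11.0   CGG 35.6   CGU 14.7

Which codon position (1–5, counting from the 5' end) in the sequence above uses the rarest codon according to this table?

5

Codon 1 CCC (Pro): 7.9 per 1000.
Codon 2 CGC (Arg): 11.0 per 1000.
Codon 3 UGC (Cys): 41.0 per 1000.
Codon 4 AAG (Lys): 14.9 per 1000.
Codon 5 GAC (Asp): 4.8 per 1000.
Lowest frequency is 4.8 at codon 5.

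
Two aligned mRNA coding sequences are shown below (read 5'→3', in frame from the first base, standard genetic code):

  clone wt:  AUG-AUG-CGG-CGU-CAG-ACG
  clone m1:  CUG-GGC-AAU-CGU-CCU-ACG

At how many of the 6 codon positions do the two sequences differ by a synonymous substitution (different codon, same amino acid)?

0

Codon 1: AUG Met / CUG Leu — nonsynonymous.
Codon 2: AUG Met / GGC Gly — nonsynonymous.
Codon 3: CGG Arg / AAU Asn — nonsynonymous.
Codon 4: CGU Arg / CGU Arg — identical.
Codon 5: CAG Gln / CCU Pro — nonsynonymous.
Codon 6: ACG Thr / ACG Thr — identical.
Synonymous differences: 0.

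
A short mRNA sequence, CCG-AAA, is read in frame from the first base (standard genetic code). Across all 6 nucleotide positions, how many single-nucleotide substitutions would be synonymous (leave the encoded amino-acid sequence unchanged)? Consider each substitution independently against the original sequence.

Codon 1 (CCG, Pro): 3 synonymous substitutions.
Codon 2 (AAA, Lys): 1 synonymous substitution.
Total: 3 + 1 = 4.

4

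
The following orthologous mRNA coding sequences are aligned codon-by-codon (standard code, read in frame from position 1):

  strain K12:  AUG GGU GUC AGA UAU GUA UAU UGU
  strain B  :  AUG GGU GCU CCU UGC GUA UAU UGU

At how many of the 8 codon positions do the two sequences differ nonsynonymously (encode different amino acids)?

Codon 1: AUG Met / AUG Met — identical.
Codon 2: GGU Gly / GGU Gly — identical.
Codon 3: GUC Val / GCU Ala — nonsynonymous.
Codon 4: AGA Arg / CCU Pro — nonsynonymous.
Codon 5: UAU Tyr / UGC Cys — nonsynonymous.
Codon 6: GUA Val / GUA Val — identical.
Codon 7: UAU Tyr / UAU Tyr — identical.
Codon 8: UGU Cys / UGU Cys — identical.
Nonsynonymous differences: 3.

3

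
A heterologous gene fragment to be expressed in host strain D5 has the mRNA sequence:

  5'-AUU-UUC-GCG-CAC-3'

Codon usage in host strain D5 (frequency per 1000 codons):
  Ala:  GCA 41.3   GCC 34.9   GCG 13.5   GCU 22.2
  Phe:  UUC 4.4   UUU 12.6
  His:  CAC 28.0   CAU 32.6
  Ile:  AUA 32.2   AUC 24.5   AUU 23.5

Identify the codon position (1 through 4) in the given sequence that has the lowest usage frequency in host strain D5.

Codon 1 AUU (Ile): 23.5 per 1000.
Codon 2 UUC (Phe): 4.4 per 1000.
Codon 3 GCG (Ala): 13.5 per 1000.
Codon 4 CAC (His): 28.0 per 1000.
Lowest frequency is 4.4 at codon 2.

2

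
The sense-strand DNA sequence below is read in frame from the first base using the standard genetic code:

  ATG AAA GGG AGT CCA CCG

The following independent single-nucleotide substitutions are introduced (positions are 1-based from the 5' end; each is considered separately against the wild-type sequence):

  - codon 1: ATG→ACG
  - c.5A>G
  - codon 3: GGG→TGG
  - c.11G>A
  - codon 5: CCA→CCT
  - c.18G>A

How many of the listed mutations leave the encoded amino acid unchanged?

Codon 1: ATG (Met) → ACG (Thr) — missense.
Codon 2: AAA (Lys) → AGA (Arg) — missense.
Codon 3: GGG (Gly) → TGG (Trp) — missense.
Codon 4: AGT (Ser) → AAT (Asn) — missense.
Codon 5: CCA (Pro) → CCT (Pro) — synonymous.
Codon 6: CCG (Pro) → CCA (Pro) — synonymous.
Synonymous: 2 of 6.

2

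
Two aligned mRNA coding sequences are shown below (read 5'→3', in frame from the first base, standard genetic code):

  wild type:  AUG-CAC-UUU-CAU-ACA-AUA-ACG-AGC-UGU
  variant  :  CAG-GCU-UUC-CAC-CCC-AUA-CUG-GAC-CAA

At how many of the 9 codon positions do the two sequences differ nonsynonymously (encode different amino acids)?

Codon 1: AUG Met / CAG Gln — nonsynonymous.
Codon 2: CAC His / GCU Ala — nonsynonymous.
Codon 3: UUU Phe / UUC Phe — synonymous.
Codon 4: CAU His / CAC His — synonymous.
Codon 5: ACA Thr / CCC Pro — nonsynonymous.
Codon 6: AUA Ile / AUA Ile — identical.
Codon 7: ACG Thr / CUG Leu — nonsynonymous.
Codon 8: AGC Ser / GAC Asp — nonsynonymous.
Codon 9: UGU Cys / CAA Gln — nonsynonymous.
Nonsynonymous differences: 6.

6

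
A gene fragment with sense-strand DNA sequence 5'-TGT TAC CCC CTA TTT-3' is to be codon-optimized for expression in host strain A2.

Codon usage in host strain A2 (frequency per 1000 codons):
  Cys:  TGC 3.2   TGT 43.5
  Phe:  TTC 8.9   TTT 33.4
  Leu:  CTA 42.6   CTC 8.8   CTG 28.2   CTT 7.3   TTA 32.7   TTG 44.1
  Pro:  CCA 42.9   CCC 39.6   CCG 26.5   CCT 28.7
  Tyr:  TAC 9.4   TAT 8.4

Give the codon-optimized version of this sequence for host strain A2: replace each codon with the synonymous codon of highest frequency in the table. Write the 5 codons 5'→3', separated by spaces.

Codon 1 (Cys): best is TGT at 43.5.
Codon 2 (Tyr): best is TAC at 9.4.
Codon 3 (Pro): best is CCA at 42.9.
Codon 4 (Leu): best is TTG at 44.1.
Codon 5 (Phe): best is TTT at 33.4.

TGT TAC CCA TTG TTT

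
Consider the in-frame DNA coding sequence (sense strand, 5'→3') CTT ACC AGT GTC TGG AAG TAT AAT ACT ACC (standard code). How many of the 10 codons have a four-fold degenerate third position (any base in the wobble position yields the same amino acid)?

Codon 1 CTT (Leu): third position 4-fold.
Codon 2 ACC (Thr): third position 4-fold.
Codon 3 AGT (Ser): third position 2-fold.
Codon 4 GTC (Val): third position 4-fold.
Codon 5 TGG (Trp): third position 1-fold.
Codon 6 AAG (Lys): third position 2-fold.
Codon 7 TAT (Tyr): third position 2-fold.
Codon 8 AAT (Asn): third position 2-fold.
Codon 9 ACT (Thr): third position 4-fold.
Codon 10 ACC (Thr): third position 4-fold.
Four-fold degenerate third positions: 5.

5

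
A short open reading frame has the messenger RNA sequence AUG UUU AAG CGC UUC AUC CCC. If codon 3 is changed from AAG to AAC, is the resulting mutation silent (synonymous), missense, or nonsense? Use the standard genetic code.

missense

Position 9 falls in codon 3: AAG → Lys.
After the substitution the codon is AAC → Asn.
Lys ≠ Asn, so this is a missense mutation.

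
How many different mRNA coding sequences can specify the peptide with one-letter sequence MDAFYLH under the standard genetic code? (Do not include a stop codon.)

384

Met: 1 codon.
Asp: 2 codons.
Ala: 4 codons.
Phe: 2 codons.
Tyr: 2 codons.
Leu: 6 codons.
His: 2 codons.
1 × 2 × 4 × 2 × 2 × 6 × 2 = 384.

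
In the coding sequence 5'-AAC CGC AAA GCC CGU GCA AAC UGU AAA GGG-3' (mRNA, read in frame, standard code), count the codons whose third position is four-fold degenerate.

Codon 1 AAC (Asn): third position 2-fold.
Codon 2 CGC (Arg): third position 4-fold.
Codon 3 AAA (Lys): third position 2-fold.
Codon 4 GCC (Ala): third position 4-fold.
Codon 5 CGU (Arg): third position 4-fold.
Codon 6 GCA (Ala): third position 4-fold.
Codon 7 AAC (Asn): third position 2-fold.
Codon 8 UGU (Cys): third position 2-fold.
Codon 9 AAA (Lys): third position 2-fold.
Codon 10 GGG (Gly): third position 4-fold.
Four-fold degenerate third positions: 5.

5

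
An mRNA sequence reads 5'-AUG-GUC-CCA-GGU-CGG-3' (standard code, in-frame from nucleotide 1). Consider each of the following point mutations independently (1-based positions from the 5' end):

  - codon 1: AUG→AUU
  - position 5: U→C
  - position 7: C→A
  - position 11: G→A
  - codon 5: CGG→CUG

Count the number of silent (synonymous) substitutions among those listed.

0

Codon 1: AUG (Met) → AUU (Ile) — missense.
Codon 2: GUC (Val) → GCC (Ala) — missense.
Codon 3: CCA (Pro) → ACA (Thr) — missense.
Codon 4: GGU (Gly) → GAU (Asp) — missense.
Codon 5: CGG (Arg) → CUG (Leu) — missense.
Synonymous: 0 of 5.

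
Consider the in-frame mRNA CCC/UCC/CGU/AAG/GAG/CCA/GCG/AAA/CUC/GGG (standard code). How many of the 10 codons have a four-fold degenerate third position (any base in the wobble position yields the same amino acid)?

Codon 1 CCC (Pro): third position 4-fold.
Codon 2 UCC (Ser): third position 4-fold.
Codon 3 CGU (Arg): third position 4-fold.
Codon 4 AAG (Lys): third position 2-fold.
Codon 5 GAG (Glu): third position 2-fold.
Codon 6 CCA (Pro): third position 4-fold.
Codon 7 GCG (Ala): third position 4-fold.
Codon 8 AAA (Lys): third position 2-fold.
Codon 9 CUC (Leu): third position 4-fold.
Codon 10 GGG (Gly): third position 4-fold.
Four-fold degenerate third positions: 7.

7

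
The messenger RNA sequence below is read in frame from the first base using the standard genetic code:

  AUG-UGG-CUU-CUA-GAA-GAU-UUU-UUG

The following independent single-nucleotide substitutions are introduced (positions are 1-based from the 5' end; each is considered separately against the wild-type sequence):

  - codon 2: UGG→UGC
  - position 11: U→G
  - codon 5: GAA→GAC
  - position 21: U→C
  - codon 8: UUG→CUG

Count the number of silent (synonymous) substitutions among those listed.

Codon 2: UGG (Trp) → UGC (Cys) — missense.
Codon 4: CUA (Leu) → CGA (Arg) — missense.
Codon 5: GAA (Glu) → GAC (Asp) — missense.
Codon 7: UUU (Phe) → UUC (Phe) — synonymous.
Codon 8: UUG (Leu) → CUG (Leu) — synonymous.
Synonymous: 2 of 5.

2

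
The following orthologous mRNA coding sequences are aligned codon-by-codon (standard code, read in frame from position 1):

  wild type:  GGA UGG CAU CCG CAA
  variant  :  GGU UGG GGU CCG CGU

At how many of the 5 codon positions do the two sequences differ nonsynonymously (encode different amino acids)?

2

Codon 1: GGA Gly / GGU Gly — synonymous.
Codon 2: UGG Trp / UGG Trp — identical.
Codon 3: CAU His / GGU Gly — nonsynonymous.
Codon 4: CCG Pro / CCG Pro — identical.
Codon 5: CAA Gln / CGU Arg — nonsynonymous.
Nonsynonymous differences: 2.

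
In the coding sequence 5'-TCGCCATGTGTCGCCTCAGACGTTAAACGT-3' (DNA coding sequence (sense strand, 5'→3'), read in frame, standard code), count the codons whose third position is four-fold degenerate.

Codon 1 TCG (Ser): third position 4-fold.
Codon 2 CCA (Pro): third position 4-fold.
Codon 3 TGT (Cys): third position 2-fold.
Codon 4 GTC (Val): third position 4-fold.
Codon 5 GCC (Ala): third position 4-fold.
Codon 6 TCA (Ser): third position 4-fold.
Codon 7 GAC (Asp): third position 2-fold.
Codon 8 GTT (Val): third position 4-fold.
Codon 9 AAA (Lys): third position 2-fold.
Codon 10 CGT (Arg): third position 4-fold.
Four-fold degenerate third positions: 7.

7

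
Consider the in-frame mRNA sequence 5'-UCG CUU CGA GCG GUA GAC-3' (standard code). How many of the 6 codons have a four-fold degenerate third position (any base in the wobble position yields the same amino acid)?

5

Codon 1 UCG (Ser): third position 4-fold.
Codon 2 CUU (Leu): third position 4-fold.
Codon 3 CGA (Arg): third position 4-fold.
Codon 4 GCG (Ala): third position 4-fold.
Codon 5 GUA (Val): third position 4-fold.
Codon 6 GAC (Asp): third position 2-fold.
Four-fold degenerate third positions: 5.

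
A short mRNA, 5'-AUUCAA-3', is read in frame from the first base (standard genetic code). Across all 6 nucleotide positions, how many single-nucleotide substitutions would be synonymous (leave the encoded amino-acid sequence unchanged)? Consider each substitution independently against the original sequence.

3

Codon 1 (AUU, Ile): 2 synonymous substitutions.
Codon 2 (CAA, Gln): 1 synonymous substitution.
Total: 2 + 1 = 3.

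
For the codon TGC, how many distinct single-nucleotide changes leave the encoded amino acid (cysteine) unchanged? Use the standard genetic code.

1

Position 1: none → 0 synonymous.
Position 2: none → 0 synonymous.
Position 3: TGT → 1 synonymous.
Total: 0 + 0 + 1 = 1.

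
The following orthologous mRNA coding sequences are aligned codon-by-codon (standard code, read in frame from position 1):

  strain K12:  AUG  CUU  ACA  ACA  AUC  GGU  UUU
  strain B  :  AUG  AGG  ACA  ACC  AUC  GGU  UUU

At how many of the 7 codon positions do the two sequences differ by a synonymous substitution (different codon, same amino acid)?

1

Codon 1: AUG Met / AUG Met — identical.
Codon 2: CUU Leu / AGG Arg — nonsynonymous.
Codon 3: ACA Thr / ACA Thr — identical.
Codon 4: ACA Thr / ACC Thr — synonymous.
Codon 5: AUC Ile / AUC Ile — identical.
Codon 6: GGU Gly / GGU Gly — identical.
Codon 7: UUU Phe / UUU Phe — identical.
Synonymous differences: 1.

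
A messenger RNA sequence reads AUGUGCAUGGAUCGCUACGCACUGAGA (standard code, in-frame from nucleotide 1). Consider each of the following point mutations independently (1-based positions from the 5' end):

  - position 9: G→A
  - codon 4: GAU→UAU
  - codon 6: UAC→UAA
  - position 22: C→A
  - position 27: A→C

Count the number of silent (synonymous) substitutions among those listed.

Codon 3: AUG (Met) → AUA (Ile) — missense.
Codon 4: GAU (Asp) → UAU (Tyr) — missense.
Codon 6: UAC (Tyr) → UAA (Stop) — nonsense.
Codon 8: CUG (Leu) → AUG (Met) — missense.
Codon 9: AGA (Arg) → AGC (Ser) — missense.
Synonymous: 0 of 5.

0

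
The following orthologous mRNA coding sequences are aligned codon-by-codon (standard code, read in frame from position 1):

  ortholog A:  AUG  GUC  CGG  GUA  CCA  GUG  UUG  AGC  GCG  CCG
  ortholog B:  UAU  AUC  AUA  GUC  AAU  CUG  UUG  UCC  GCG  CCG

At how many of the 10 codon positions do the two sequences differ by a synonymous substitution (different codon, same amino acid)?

Codon 1: AUG Met / UAU Tyr — nonsynonymous.
Codon 2: GUC Val / AUC Ile — nonsynonymous.
Codon 3: CGG Arg / AUA Ile — nonsynonymous.
Codon 4: GUA Val / GUC Val — synonymous.
Codon 5: CCA Pro / AAU Asn — nonsynonymous.
Codon 6: GUG Val / CUG Leu — nonsynonymous.
Codon 7: UUG Leu / UUG Leu — identical.
Codon 8: AGC Ser / UCC Ser — synonymous.
Codon 9: GCG Ala / GCG Ala — identical.
Codon 10: CCG Pro / CCG Pro — identical.
Synonymous differences: 2.

2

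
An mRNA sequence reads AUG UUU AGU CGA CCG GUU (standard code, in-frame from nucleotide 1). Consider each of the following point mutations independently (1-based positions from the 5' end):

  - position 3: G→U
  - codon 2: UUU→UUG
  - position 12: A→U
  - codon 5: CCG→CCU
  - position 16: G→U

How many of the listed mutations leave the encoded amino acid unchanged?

2

Codon 1: AUG (Met) → AUU (Ile) — missense.
Codon 2: UUU (Phe) → UUG (Leu) — missense.
Codon 4: CGA (Arg) → CGU (Arg) — synonymous.
Codon 5: CCG (Pro) → CCU (Pro) — synonymous.
Codon 6: GUU (Val) → UUU (Phe) — missense.
Synonymous: 2 of 5.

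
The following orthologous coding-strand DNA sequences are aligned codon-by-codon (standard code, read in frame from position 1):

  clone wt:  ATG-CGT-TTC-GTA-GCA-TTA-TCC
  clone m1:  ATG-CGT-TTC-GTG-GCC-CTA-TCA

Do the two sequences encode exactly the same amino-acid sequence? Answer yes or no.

Codon 1: ATG Met / ATG Met — identical.
Codon 2: CGT Arg / CGT Arg — identical.
Codon 3: TTC Phe / TTC Phe — identical.
Codon 4: GTA Val / GTG Val — synonymous.
Codon 5: GCA Ala / GCC Ala — synonymous.
Codon 6: TTA Leu / CTA Leu — synonymous.
Codon 7: TCC Ser / TCA Ser — synonymous.
Nonsynonymous differences: 0 → same protein.

yes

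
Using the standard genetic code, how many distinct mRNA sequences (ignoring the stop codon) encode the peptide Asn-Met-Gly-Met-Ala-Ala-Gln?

Asn: 2 codons.
Met: 1 codon.
Gly: 4 codons.
Met: 1 codon.
Ala: 4 codons.
Ala: 4 codons.
Gln: 2 codons.
2 × 1 × 4 × 1 × 4 × 4 × 2 = 256.

256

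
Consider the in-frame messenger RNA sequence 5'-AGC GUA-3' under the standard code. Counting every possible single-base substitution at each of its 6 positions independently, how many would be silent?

Codon 1 (AGC, Ser): 1 synonymous substitution.
Codon 2 (GUA, Val): 3 synonymous substitutions.
Total: 1 + 3 = 4.

4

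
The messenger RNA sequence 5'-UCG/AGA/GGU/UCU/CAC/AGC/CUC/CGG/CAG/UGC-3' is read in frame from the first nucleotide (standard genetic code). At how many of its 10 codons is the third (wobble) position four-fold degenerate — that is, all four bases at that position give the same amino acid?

5

Codon 1 UCG (Ser): third position 4-fold.
Codon 2 AGA (Arg): third position 2-fold.
Codon 3 GGU (Gly): third position 4-fold.
Codon 4 UCU (Ser): third position 4-fold.
Codon 5 CAC (His): third position 2-fold.
Codon 6 AGC (Ser): third position 2-fold.
Codon 7 CUC (Leu): third position 4-fold.
Codon 8 CGG (Arg): third position 4-fold.
Codon 9 CAG (Gln): third position 2-fold.
Codon 10 UGC (Cys): third position 2-fold.
Four-fold degenerate third positions: 5.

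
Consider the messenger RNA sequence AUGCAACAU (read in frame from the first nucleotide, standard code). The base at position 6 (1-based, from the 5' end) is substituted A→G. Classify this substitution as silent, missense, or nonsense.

Position 6 falls in codon 2: CAA → Gln.
After the substitution the codon is CAG → Gln.
Both encode Gln, so the change is synonymous.

silent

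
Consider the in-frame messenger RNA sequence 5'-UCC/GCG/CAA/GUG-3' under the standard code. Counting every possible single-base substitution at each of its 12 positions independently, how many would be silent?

10

Codon 1 (UCC, Ser): 3 synonymous substitutions.
Codon 2 (GCG, Ala): 3 synonymous substitutions.
Codon 3 (CAA, Gln): 1 synonymous substitution.
Codon 4 (GUG, Val): 3 synonymous substitutions.
Total: 3 + 3 + 1 + 3 = 10.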